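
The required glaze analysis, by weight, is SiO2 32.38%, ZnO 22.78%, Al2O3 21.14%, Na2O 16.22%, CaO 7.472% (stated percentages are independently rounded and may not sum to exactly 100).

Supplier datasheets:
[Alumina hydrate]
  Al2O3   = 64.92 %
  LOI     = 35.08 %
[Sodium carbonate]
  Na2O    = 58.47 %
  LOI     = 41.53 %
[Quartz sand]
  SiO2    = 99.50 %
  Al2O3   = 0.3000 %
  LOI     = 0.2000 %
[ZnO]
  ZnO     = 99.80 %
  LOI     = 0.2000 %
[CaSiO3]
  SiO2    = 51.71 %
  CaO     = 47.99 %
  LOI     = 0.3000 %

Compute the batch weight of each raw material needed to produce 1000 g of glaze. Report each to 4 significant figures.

Rounding to four significant digits extends to every intermediate as printed — all arithmetic maintains full precision all the way through; each reported figure takes just one rounding. Derived quantities, including the totals, LOI, glass mass, the five compositions, the yield, are recomputed using the weight values per 1000 g of glass in full precision, exactly as shown in the question or the answer.
Target masses of each oxide per 1000 g glaze:
  SiO2: 32.38% × 1000 = 323.8 g
  ZnO: 22.78% × 1000 = 227.8 g
  Al2O3: 21.14% × 1000 = 211.4 g
  Na2O: 16.22% × 1000 = 162.2 g
  CaO: 7.472% × 1000 = 74.72 g
Mass-balance tally per oxide given the weights on record, versus the basis set out (each sum matches its target mass inside rounding margins):
  SiO2: 244.5·0.9950 + 155.7·0.5171 = 323.8 g (target 323.8 g)
  ZnO: 228.3·0.9980 = 227.8 g (target 227.8 g)
  Al2O3: 324.5·0.6492 + 244.5·0.003000 = 211.4 g (target 211.4 g)
  Na2O: 277.4·0.5847 = 162.2 g (target 162.2 g)
  CaO: 155.7·0.4799 = 74.72 g (target 74.72 g)
Consistency of the glass mass: batch total minus LOI = 999.9 g (oxide target masses add up to 999.9 g; the stated basis being 1000 g — rounding explains the deltas).
Whole-batch sum: Σ batch = 1230 g; LOI loss = Σ batch·LOI = 230.5 g; yield, glass over the total, = 81.27%.

Batch per 1000 g glaze:
  Alumina hydrate: 324.5 g
  Sodium carbonate: 277.4 g
  Quartz sand: 244.5 g
  ZnO: 228.3 g
  CaSiO3: 155.7 g
Total batch = 1230 g; LOI loss = 230.5 g; yield = 81.27%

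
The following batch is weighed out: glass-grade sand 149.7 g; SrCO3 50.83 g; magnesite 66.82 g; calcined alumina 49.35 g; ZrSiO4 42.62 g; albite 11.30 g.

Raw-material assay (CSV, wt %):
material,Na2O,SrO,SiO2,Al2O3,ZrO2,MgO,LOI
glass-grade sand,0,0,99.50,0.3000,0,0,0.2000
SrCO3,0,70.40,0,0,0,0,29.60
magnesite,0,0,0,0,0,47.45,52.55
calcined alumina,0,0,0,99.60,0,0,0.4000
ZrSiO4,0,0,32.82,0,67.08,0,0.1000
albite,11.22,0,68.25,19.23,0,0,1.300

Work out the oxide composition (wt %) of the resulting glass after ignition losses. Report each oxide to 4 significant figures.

Working values are displayed rounded to 4 significant figures in the printout — all internal work keeps exact precision at each step; every reported number is rounded once only. The derived quantities (glass mass, the totals, the six compositions, the yield, LOI) are carried in full float precision from the batch weights on 319.8 g of glass as given in question or answer.
Delivered oxide masses:
  Na2O: 11.30·0.1122 = 1.268 g
  SrO: 50.83·0.7040 = 35.78 g
  SiO2: 149.7·0.9950 + 42.62·0.3282 + 11.30·0.6825 = 170.7 g
  Al2O3: 149.7·0.003000 + 49.35·0.9960 + 11.30·0.1923 = 51.77 g
  ZrO2: 42.62·0.6708 = 28.59 g
  MgO: 66.82·0.4745 = 31.71 g
LOI: 149.7·0.002000 + 50.83·0.2960 + 66.82·0.5255 + 49.35·0.004000 + 42.62·0.001000 + 11.30·0.01300 = 50.85 g
Net of LOI, the glass mass = 370.6 − 50.85 = 319.8 g (consistent with Σ oxide mass)
wt % = 100 × oxide mass / glass mass

Glass mass = 319.8 g (batch 370.6 − LOI 50.85).
Composition: Na2O 0.3965%, SrO 11.19%, SiO2 53.37%, Al2O3 16.19%, ZrO2 8.941%, MgO 9.915%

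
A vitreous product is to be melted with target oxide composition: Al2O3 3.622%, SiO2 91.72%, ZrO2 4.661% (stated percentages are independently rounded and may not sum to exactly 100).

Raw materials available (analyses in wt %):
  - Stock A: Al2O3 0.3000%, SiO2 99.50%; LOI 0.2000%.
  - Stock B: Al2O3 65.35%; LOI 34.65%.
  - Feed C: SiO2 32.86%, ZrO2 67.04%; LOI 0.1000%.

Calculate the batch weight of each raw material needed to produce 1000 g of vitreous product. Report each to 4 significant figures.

The whole derivation maintains full precision end to end — mid-chain values appear, rounded to 4 significant figures, between the steps; each reported value is rounded only once. The derived quantities are rebuilt starting from the weights per 1000 g of glass at exact precision (glass mass, ignition loss, the yield, the three compositions, the totals) exactly as shown in the question or the answer.
Oxide-by-oxide targets in 1000 g vitreous product:
  Al2O3: 3.622% × 1000 = 36.22 g
  SiO2: 91.72% × 1000 = 917.2 g
  ZrO2: 4.661% × 1000 = 46.61 g
Sums-versus-targets review with the batch weights as given, per the basis as stated (target by target, the sums agree exact up to rounding of places):
  Al2O3: 898.8·0.003000 + 51.30·0.6535 = 36.22 g (target 36.22 g)
  SiO2: 898.8·0.9950 + 69.53·0.3286 = 917.2 g (target 917.2 g)
  ZrO2: 69.53·0.6704 = 46.61 g (target 46.61 g)
Glass mass check: total charge less LOI = 1000 g (the targets, summed, come to 1000 g; basis as stated: 1000 g — any gap is answer rounding).
Total batch = Σ batch = 1020 g; LOI loss = Σ batch·LOI = 19.64 g; yield = glass ÷ total batch = 98.07%.

Batch per 1000 g vitreous product:
  Stock A: 898.8 g
  Stock B: 51.30 g
  Feed C: 69.53 g
Total batch = 1020 g; LOI loss = 19.64 g; yield = 98.07%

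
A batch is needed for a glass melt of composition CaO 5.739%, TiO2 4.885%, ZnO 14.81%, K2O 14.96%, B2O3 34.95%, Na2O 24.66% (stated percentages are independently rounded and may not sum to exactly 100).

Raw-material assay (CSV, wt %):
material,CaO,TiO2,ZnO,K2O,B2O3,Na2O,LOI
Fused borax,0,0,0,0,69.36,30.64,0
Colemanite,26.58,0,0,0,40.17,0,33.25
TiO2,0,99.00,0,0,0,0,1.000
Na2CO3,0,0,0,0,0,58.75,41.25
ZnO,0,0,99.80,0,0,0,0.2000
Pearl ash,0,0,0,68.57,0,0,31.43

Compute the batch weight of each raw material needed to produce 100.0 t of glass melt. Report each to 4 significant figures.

Exact precision is carried end to end. In-progress results are displayed rounded to four significant figures at each printed step. A single rounding yields each reported value — derived quantities (the yield, the totals, glass mass, the six compositions, ignition loss) are re-derived starting from the weights on 100.0 t of glass in full float precision as set out in problem or answer.
Oxide mass targets, per 100.0 t glass melt:
  CaO: 5.739% × 100.0 = 5.739 t
  TiO2: 4.885% × 100.0 = 4.885 t
  ZnO: 14.81% × 100.0 = 14.81 t
  K2O: 14.96% × 100.0 = 14.96 t
  B2O3: 34.95% × 100.0 = 34.95 t
  Na2O: 24.66% × 100.0 = 24.66 t
Per-oxide balance check on the weights just shown, for the quoted basis mass (oxide sums agree with the targets given rounding of the digits):
  CaO: 21.59·0.2658 = 5.739 t (target 5.739 t)
  TiO2: 4.934·0.9900 = 4.885 t (target 4.885 t)
  ZnO: 14.84·0.9980 = 14.81 t (target 14.81 t)
  K2O: 21.82·0.6857 = 14.96 t (target 14.96 t)
  B2O3: 37.88·0.6936 + 21.59·0.4017 = 34.95 t (target 34.95 t)
  Na2O: 37.88·0.3064 + 22.22·0.5875 = 24.66 t (target 24.66 t)
Glass-mass closure: batch total minus LOI = 100.0 t (summing oxide targets gives 100.0 t; the stated basis being 100.0 t — rounding explains the deltas).
Adding the batch up: Σ batch = 123.3 t; Σ batch·LOI gives LOI loss = 23.28 t; the yield ratio, glass ÷ batch: 81.12%.

Batch per 100.0 t glass melt:
  Fused borax: 37.88 t
  Colemanite: 21.59 t
  TiO2: 4.934 t
  Na2CO3: 22.22 t
  ZnO: 14.84 t
  Pearl ash: 21.82 t
Total batch = 123.3 t; LOI loss = 23.28 t; yield = 81.12%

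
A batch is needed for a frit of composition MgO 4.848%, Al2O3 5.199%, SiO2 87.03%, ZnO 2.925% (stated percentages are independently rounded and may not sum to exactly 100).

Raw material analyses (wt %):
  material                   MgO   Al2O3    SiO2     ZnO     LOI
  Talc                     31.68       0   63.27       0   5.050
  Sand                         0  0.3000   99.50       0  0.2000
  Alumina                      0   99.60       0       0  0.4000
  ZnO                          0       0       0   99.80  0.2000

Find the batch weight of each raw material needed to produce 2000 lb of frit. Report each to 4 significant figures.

Batch per 2000 lb frit:
  Talc: 306.1 lb
  Sand: 1555 lb
  Alumina: 99.71 lb
  ZnO: 58.62 lb
Total batch = 2019 lb; LOI loss = 19.08 lb; yield = 99.05%

Full precision is carried through the solve. Values along the way are displayed rounded to 4 significant figures alongside each step. Each reported number undergoes a single rounding. The derived quantities (the four compositions, net glass mass, yield, ignition loss, totals) are carried using the weight values on 2000 lb of glass in full precision, exactly as printed in the problem or the answer.
Target oxide masses per 2000 lb frit:
  MgO: 4.848% × 2000 = 96.96 lb
  Al2O3: 5.199% × 2000 = 104.0 lb
  SiO2: 87.03% × 2000 = 1741 lb
  ZnO: 2.925% × 2000 = 58.50 lb
A balance pass over the oxides, working from each reported weight, at the basis given (summed amounts equal target values modulo rounding of the values):
  MgO: 306.1·0.3168 = 96.97 lb (target 96.96 lb)
  Al2O3: 1555·0.003000 + 99.71·0.9960 = 104.0 lb (target 104.0 lb)
  SiO2: 306.1·0.6327 + 1555·0.9950 = 1741 lb (target 1741 lb)
  ZnO: 58.62·0.9980 = 58.50 lb (target 58.50 lb)
Glass-mass bookkeeping: Σ batch − LOI loss = 2000 lb (the Σ of target masses is 2000 lb; with the basis standing at 2000 lb — rounding explains the deltas).
Summing the batch: Σ batch = 2019 lb; LOI removed, Σ of batch·LOI: 19.08 lb; yield = glass ÷ total batch = 99.05%.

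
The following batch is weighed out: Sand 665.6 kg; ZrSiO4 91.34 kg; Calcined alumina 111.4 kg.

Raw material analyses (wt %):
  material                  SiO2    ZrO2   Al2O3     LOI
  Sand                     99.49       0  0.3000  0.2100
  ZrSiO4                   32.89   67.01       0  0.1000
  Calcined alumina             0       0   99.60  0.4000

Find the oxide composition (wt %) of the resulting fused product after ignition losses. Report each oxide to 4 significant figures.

Exact precision is carried end to end. Rounding to four significant digits applies to every working value as printed. Every reported figure takes just one rounding — the derived quantities, which include three oxide percentages, the yield, net glass mass, totals, ignition loss, are re-derived at exact precision, as written in question or answer, from the weighed amounts per 866.4 kg of glass.
Delivered oxide masses:
  SiO2: 665.6·0.9949 + 91.34·0.3289 = 692.2 kg
  ZrO2: 91.34·0.6701 = 61.21 kg
  Al2O3: 665.6·0.003000 + 111.4·0.9960 = 113.0 kg
LOI: 665.6·0.002100 + 91.34·0.001000 + 111.4·0.004000 = 1.935 kg
batch − LOI leaves glass = 868.3 − 1.935 = 866.4 kg (matching Σ of the oxides)
each oxide over glass, ×100, is wt %

Glass mass = 866.4 kg (batch 868.3 − LOI 1.935).
Composition: SiO2 79.90%, ZrO2 7.064%, Al2O3 13.04%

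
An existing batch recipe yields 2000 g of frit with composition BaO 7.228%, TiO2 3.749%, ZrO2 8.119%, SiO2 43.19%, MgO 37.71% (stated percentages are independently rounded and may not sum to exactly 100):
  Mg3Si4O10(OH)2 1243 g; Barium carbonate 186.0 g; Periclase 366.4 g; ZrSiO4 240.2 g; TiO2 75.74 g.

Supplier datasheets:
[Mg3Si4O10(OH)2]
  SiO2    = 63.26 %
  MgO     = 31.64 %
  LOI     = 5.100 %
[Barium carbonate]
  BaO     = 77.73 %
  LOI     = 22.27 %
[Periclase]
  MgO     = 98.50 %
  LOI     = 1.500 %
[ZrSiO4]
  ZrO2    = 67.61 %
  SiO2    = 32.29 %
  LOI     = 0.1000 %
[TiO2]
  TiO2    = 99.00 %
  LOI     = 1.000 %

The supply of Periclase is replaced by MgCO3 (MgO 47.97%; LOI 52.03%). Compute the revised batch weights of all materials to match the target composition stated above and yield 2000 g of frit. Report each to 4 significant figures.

Revised batch per 2000 g frit:
  Mg3Si4O10(OH)2: 1243 g
  Barium carbonate: 186.0 g
  MgCO3: 752.5 g
  ZrSiO4: 240.2 g
  TiO2: 75.74 g
Total batch = 2497 g; LOI loss = 497.3 g

Working values are shown, rounded to 4 significant figures, at each printed step. All arithmetic runs at full float precision at all times — every reported result undergoes a single rounding. Derived quantities, which include yield, totals, ignition loss, glass mass, five oxide percentages, are re-derived at exact precision, exactly as shown in the problem or the answer, from the weighed amounts for 2000 g of glass.
Target masses of each oxide per 2000 g frit:
  BaO: 7.228% × 2000 = 144.6 g
  TiO2: 3.749% × 2000 = 74.98 g
  ZrO2: 8.119% × 2000 = 162.4 g
  SiO2: 43.19% × 2000 = 863.8 g
  MgO: 37.71% × 2000 = 754.2 g
Mass-balance tally per oxide on the weights just shown, under the basis named above (sum by sum, the targets are met exact up to rounding of places):
  BaO: 186.0·0.7773 = 144.6 g (target 144.6 g)
  TiO2: 75.74·0.9900 = 74.98 g (target 74.98 g)
  ZrO2: 240.2·0.6761 = 162.4 g (target 162.4 g)
  SiO2: 1243·0.6326 + 240.2·0.3229 = 863.9 g (target 863.8 g)
  MgO: 1243·0.3164 + 752.5·0.4797 = 754.3 g (target 754.2 g)
The glass-mass cross-check: Σ batch − LOI loss = 2000 g (the targets, summed, come to 2000 g; the stated basis being 2000 g — gaps are rounding artifacts).
Adding the batch up: Σ batch = 2497 g; Σ batch·LOI gives LOI loss = 497.3 g; glass ÷ batch gives a yield of 80.09%.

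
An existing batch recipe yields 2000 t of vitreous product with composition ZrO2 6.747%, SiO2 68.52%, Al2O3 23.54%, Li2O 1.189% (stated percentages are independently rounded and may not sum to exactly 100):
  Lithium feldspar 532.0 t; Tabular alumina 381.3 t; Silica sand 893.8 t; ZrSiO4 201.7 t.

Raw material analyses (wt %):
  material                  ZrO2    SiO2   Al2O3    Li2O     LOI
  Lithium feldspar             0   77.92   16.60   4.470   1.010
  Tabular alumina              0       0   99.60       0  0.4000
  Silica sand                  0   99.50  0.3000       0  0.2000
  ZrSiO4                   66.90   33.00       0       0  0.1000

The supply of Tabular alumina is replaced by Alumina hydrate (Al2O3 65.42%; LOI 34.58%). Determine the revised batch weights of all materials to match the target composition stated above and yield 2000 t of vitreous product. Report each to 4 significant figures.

Revised batch per 2000 t vitreous product:
  Lithium feldspar: 532.0 t
  Alumina hydrate: 580.6 t
  Silica sand: 893.8 t
  ZrSiO4: 201.7 t
Total batch = 2208 t; LOI loss = 208.1 t

The intermediate values are printed with 4-significant-figure rounding in the working — every computation holds full float precision through every step. Every reported number is rounded a single time — derived quantities are re-derived from the batch weights at 2000 t of glass at exact precision (the yield, glass mass, totals, LOI, the four compositions) precisely as stated by the problem or answer text.
The oxide mass targets at 2000 t vitreous product:
  ZrO2: 6.747% × 2000 = 134.9 t
  SiO2: 68.52% × 2000 = 1370 t
  Al2O3: 23.54% × 2000 = 470.8 t
  Li2O: 1.189% × 2000 = 23.78 t
Mass-balance tally per oxide given the weights on record, versus the basis set out (every target is met by its sum given rounding of the digits):
  ZrO2: 201.7·0.6690 = 134.9 t (target 134.9 t)
  SiO2: 532.0·0.7792 + 893.8·0.9950 + 201.7·0.3300 = 1370 t (target 1370 t)
  Al2O3: 532.0·0.1660 + 580.6·0.6542 + 893.8·0.003000 = 470.8 t (target 470.8 t)
  Li2O: 532.0·0.04470 = 23.78 t (target 23.78 t)
Glass-mass closure: whole batch net of LOI = 2000 t (summing oxide targets gives 2000 t; against the stated basis, 2000 t — differing by rounding only).
Whole-batch sum: Σ batch = 2208 t; loss to ignition Σ batch·LOI = 208.1 t; the yield ratio, glass ÷ batch: 90.57%.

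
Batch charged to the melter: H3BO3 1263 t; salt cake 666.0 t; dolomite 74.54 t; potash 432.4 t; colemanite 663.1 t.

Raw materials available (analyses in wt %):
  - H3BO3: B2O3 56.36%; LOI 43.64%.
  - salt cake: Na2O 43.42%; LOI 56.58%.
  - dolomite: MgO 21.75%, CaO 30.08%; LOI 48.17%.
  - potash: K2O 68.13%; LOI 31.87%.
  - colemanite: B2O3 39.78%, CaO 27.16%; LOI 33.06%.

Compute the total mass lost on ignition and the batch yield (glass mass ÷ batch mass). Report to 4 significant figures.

LOI loss = 1321 t; glass = 1778 t; yield = 57.38%

All arithmetic carries exact precision throughout — values along the way are shown rounded to 4 significant figures in the working — each reported value is rounded exactly once — derived quantities (totals, ignition loss, glass mass, the yield, five oxide percentages) are re-derived starting from the weights for 1778 t of glass at exact precision as quoted within problem or answer.
Ignition loss by material:
  H3BO3: 1263 × 0.4364 = 551.2 t
  salt cake: 666.0 × 0.5658 = 376.8 t
  dolomite: 74.54 × 0.4817 = 35.91 t
  potash: 432.4 × 0.3187 = 137.8 t
  colemanite: 663.1 × 0.3306 = 219.2 t
Total LOI = 1321 t
Glass = batch − LOI = 3099 − 1321 = 1778 t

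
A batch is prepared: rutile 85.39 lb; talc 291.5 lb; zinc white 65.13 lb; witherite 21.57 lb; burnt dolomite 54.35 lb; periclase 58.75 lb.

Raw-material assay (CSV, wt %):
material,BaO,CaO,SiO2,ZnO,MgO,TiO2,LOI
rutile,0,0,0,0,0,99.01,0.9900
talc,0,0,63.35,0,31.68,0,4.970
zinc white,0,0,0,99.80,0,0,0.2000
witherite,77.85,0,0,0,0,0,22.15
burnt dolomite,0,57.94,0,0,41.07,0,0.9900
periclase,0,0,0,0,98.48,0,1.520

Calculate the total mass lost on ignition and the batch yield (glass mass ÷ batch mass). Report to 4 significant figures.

LOI loss = 21.67 lb; glass = 555.0 lb; yield = 96.24%

Full precision is carried at every stage. Working values appear (rounded to 4 significant figures) alongside each step; each reported figure receives exactly one rounding. All derived quantities, which include the six compositions, glass mass, the totals, ignition loss, yield, are recomputed in full precision, as given in the problem or answer text, from the batch weights on 555.0 lb of glass.
Per-material ignition loss:
  rutile: 85.39 × 0.009900 = 0.8454 lb
  talc: 291.5 × 0.04970 = 14.49 lb
  zinc white: 65.13 × 0.002000 = 0.1303 lb
  witherite: 21.57 × 0.2215 = 4.778 lb
  burnt dolomite: 54.35 × 0.009900 = 0.5381 lb
  periclase: 58.75 × 0.01520 = 0.8930 lb
Total LOI = 21.67 lb
Glass = batch − LOI = 576.7 − 21.67 = 555.0 lb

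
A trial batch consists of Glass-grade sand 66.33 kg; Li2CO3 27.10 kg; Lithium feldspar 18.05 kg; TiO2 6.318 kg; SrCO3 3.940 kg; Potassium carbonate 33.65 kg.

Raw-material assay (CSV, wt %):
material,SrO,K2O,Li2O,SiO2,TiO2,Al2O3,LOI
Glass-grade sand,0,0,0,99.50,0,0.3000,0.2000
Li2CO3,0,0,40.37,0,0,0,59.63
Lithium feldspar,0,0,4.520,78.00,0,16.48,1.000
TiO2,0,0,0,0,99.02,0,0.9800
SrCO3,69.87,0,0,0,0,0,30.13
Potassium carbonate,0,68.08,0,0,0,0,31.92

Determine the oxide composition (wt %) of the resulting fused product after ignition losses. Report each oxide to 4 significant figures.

Full float precision is held at each step — in-progress results appear rounded to 4 significant figures on the page; every reported result undergoes a single rounding; all derived quantities, which include totals, LOI, yield, glass mass, six oxide percentages, are rebuilt in full float precision, exactly as shown in the question or the answer, starting from the weights for 126.9 kg of glass.
Oxide-by-oxide delivered mass:
  SrO: 3.940·0.6987 = 2.753 kg
  K2O: 33.65·0.6808 = 22.91 kg
  Li2O: 27.10·0.4037 + 18.05·0.04520 = 11.76 kg
  SiO2: 66.33·0.9950 + 18.05·0.7800 = 80.08 kg
  TiO2: 6.318·0.9902 = 6.256 kg
  Al2O3: 66.33·0.003000 + 18.05·0.1648 = 3.174 kg
LOI: 66.33·0.002000 + 27.10·0.5963 + 18.05·0.01000 + 6.318·0.009800 + 3.940·0.3013 + 33.65·0.3192 = 28.46 kg
Resulting glass, batch − LOI: 155.4 − 28.46 = 126.9 kg (consistent with Σ oxide mass)
wt %: oxide over glass, times 100

Glass mass = 126.9 kg (batch 155.4 − LOI 28.46).
Composition: SrO 2.169%, K2O 18.05%, Li2O 9.262%, SiO2 63.09%, TiO2 4.929%, Al2O3 2.500%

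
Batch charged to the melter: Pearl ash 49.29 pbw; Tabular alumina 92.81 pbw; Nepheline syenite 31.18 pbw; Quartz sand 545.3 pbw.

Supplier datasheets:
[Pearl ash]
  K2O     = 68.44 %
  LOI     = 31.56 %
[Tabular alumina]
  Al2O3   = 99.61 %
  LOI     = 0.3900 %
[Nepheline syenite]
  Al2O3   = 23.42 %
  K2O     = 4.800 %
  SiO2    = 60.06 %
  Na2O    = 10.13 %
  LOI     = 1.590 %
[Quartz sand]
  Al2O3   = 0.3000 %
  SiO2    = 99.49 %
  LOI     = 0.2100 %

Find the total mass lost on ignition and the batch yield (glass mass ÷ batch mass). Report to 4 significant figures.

LOI loss = 17.56 pbw; glass = 701.0 pbw; yield = 97.56%

All internal work holds exact precision in all steps. Rounding to four significant digits extends to every intermediate as shown. Exactly one rounding is applied to every reported result; the derived quantities, including yield, ignition loss, four oxide percentages, net glass mass, totals, are carried starting from the weights per 701.0 pbw of glass in full float precision, as given in the problem or the answer.
LOI of each material in turn:
  Pearl ash: 49.29 × 0.3156 = 15.56 pbw
  Tabular alumina: 92.81 × 0.003900 = 0.3620 pbw
  Nepheline syenite: 31.18 × 0.01590 = 0.4958 pbw
  Quartz sand: 545.3 × 0.002100 = 1.145 pbw
Total LOI = 17.56 pbw
Glass = batch − LOI = 718.6 − 17.56 = 701.0 pbw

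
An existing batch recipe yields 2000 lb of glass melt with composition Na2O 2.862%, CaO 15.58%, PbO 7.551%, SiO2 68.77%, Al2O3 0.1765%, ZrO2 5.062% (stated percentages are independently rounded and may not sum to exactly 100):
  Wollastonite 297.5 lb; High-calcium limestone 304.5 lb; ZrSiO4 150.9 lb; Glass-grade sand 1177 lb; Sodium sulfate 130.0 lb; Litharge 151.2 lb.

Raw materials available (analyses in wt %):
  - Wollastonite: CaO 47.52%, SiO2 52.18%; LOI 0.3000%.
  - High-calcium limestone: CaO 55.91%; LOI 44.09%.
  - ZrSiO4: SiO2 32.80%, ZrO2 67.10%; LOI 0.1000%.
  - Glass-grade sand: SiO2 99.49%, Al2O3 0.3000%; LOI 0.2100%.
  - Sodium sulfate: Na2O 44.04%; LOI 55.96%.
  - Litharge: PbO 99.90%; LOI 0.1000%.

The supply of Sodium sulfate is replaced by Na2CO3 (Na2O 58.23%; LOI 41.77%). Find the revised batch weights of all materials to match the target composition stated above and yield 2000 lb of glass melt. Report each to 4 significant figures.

Revised batch per 2000 lb glass melt:
  Wollastonite: 297.5 lb
  High-calcium limestone: 304.5 lb
  ZrSiO4: 150.9 lb
  Glass-grade sand: 1177 lb
  Na2CO3: 98.30 lb
  Litharge: 151.2 lb
Total batch = 2179 lb; LOI loss = 179.0 lb

The intermediate values are rounded off to 4 significant figures wherever printed; every computation maintains full precision end to end; a single rounding completes every reported figure; all derived quantities are recomputed starting from the weights for 2000 lb of glass at exact precision (ignition loss, the six compositions, net glass mass, yield, the totals), exactly as printed in the question or the answer.
Oxide-by-oxide targets in 2000 lb glass melt:
  Na2O: 2.862% × 2000 = 57.24 lb
  CaO: 15.58% × 2000 = 311.6 lb
  PbO: 7.551% × 2000 = 151.0 lb
  SiO2: 68.77% × 2000 = 1375 lb
  Al2O3: 0.1765% × 2000 = 3.530 lb
  ZrO2: 5.062% × 2000 = 101.2 lb
Sums-versus-targets review per the reported batch figures, for the quoted basis mass (target by target, the sums agree within answer rounding):
  Na2O: 98.30·0.5823 = 57.24 lb (target 57.24 lb)
  CaO: 297.5·0.4752 + 304.5·0.5591 = 311.6 lb (target 311.6 lb)
  PbO: 151.2·0.9990 = 151.0 lb (target 151.0 lb)
  SiO2: 297.5·0.5218 + 150.9·0.3280 + 1177·0.9949 = 1376 lb (target 1375 lb)
  Al2O3: 1177·0.003000 = 3.531 lb (target 3.530 lb)
  ZrO2: 150.9·0.6710 = 101.3 lb (target 101.2 lb)
Auditing the glass mass value: batch total minus LOI = 2000 lb (per-oxide target masses sum to 2000 lb; against the stated basis, 2000 lb — differing by rounding only).
Total batch = Σ batch = 2179 lb; Σ batch·LOI gives LOI loss = 179.0 lb; yield, glass over the total, = 91.79%.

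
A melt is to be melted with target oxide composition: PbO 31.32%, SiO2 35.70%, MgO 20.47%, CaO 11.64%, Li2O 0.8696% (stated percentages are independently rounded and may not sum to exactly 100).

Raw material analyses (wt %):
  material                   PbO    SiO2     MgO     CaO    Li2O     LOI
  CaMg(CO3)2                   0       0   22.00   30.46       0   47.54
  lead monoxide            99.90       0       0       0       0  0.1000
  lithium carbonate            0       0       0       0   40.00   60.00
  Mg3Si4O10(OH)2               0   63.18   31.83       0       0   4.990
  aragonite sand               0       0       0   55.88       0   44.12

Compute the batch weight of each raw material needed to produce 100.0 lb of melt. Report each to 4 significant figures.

Intermediates are displayed rounded to four significant figures at each printed step. Full float precision is carried through the solve. Exactly one rounding is applied to each reported figure; all derived quantities (the totals, glass mass, five oxide percentages, ignition loss, the yield) are computed at exact precision starting from the weights for 100.0 lb of glass, exactly as printed in the problem or answer text.
Per-oxide target masses for 100.0 lb melt:
  PbO: 31.32% × 100.0 = 31.32 lb
  SiO2: 35.70% × 100.0 = 35.70 lb
  MgO: 20.47% × 100.0 = 20.47 lb
  CaO: 11.64% × 100.0 = 11.64 lb
  Li2O: 0.8696% × 100.0 = 0.8696 lb
Sums-versus-targets review with the batch weights as given, versus the basis set out (delivered sums recover each target exact up to rounding of places):
  PbO: 31.35·0.9990 = 31.32 lb (target 31.32 lb)
  SiO2: 56.51·0.6318 = 35.70 lb (target 35.70 lb)
  MgO: 11.29·0.2200 + 56.51·0.3183 = 20.47 lb (target 20.47 lb)
  CaO: 11.29·0.3046 + 14.67·0.5588 = 11.64 lb (target 11.64 lb)
  Li2O: 2.174·0.4000 = 0.8696 lb (target 0.8696 lb)
Mass balance on the glass: batch Σ − ignition loss = 100.0 lb (oxide target masses add up to 100.0 lb; versus the stated basis of 100.0 lb — gaps are rounding artifacts).
Whole-batch sum: Σ batch = 116.0 lb; loss to ignition Σ batch·LOI = 16.00 lb; yield: glass divided by total = 86.21%.

Batch per 100.0 lb melt:
  CaMg(CO3)2: 11.29 lb
  lead monoxide: 31.35 lb
  lithium carbonate: 2.174 lb
  Mg3Si4O10(OH)2: 56.51 lb
  aragonite sand: 14.67 lb
Total batch = 116.0 lb; LOI loss = 16.00 lb; yield = 86.21%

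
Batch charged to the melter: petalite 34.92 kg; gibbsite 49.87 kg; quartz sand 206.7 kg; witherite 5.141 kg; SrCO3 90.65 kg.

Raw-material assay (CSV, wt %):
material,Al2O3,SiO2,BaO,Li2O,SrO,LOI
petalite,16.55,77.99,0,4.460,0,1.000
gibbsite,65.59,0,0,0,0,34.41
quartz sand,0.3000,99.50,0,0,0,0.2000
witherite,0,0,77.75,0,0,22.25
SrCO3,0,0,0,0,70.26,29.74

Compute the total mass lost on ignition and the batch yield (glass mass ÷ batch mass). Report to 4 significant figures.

The working math keeps full precision end to end; working values appear, rounded to four significant figures, on the page — exactly one rounding is applied to every reported result — the derived quantities, including ignition loss, the yield, the totals, the five compositions, glass mass, are re-derived using the weight values for 341.3 kg of glass in exact precision, as given in the problem or answer text.
Per-material ignition loss:
  petalite: 34.92 × 0.01000 = 0.3492 kg
  gibbsite: 49.87 × 0.3441 = 17.16 kg
  quartz sand: 206.7 × 0.002000 = 0.4134 kg
  witherite: 5.141 × 0.2225 = 1.144 kg
  SrCO3: 90.65 × 0.2974 = 26.96 kg
Total LOI = 46.03 kg
Glass = batch − LOI = 387.3 − 46.03 = 341.3 kg

LOI loss = 46.03 kg; glass = 341.3 kg; yield = 88.12%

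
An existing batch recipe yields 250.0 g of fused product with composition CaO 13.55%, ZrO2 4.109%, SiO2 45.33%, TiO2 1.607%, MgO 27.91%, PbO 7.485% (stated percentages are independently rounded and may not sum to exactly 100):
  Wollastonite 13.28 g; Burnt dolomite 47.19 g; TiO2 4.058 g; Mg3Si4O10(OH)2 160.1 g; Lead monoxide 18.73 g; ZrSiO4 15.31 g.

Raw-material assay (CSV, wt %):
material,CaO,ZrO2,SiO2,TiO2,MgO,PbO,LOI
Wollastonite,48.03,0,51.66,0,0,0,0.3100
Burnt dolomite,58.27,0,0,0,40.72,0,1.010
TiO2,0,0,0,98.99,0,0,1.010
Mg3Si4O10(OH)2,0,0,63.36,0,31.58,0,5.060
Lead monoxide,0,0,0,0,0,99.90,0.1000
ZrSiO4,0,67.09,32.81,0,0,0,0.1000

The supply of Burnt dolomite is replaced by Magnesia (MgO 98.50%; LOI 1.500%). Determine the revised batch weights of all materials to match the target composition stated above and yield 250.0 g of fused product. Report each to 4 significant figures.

Revised batch per 250.0 g fused product:
  Wollastonite: 70.53 g
  Magnesia: 34.47 g
  TiO2: 4.058 g
  Mg3Si4O10(OH)2: 113.4 g
  Lead monoxide: 18.73 g
  ZrSiO4: 15.31 g
Total batch = 256.5 g; LOI loss = 6.549 g

All arithmetic holds exact precision throughout — intermediates appear rounded off to 4 significant figures between the steps — exactly one rounding is applied to every reported result; all derived quantities (the totals, the six compositions, net glass mass, ignition loss, the yield) are rebuilt using the weight values at 250.0 g of glass in full float precision exactly as printed in either problem or answer.
Target oxide masses per 250.0 g fused product:
  CaO: 13.55% × 250.0 = 33.88 g
  ZrO2: 4.109% × 250.0 = 10.27 g
  SiO2: 45.33% × 250.0 = 113.3 g
  TiO2: 1.607% × 250.0 = 4.018 g
  MgO: 27.91% × 250.0 = 69.78 g
  PbO: 7.485% × 250.0 = 18.71 g
Per-oxide balance check on the weights just shown, versus the basis set out (each sum matches its target mass modulo rounding of the values):
  CaO: 70.53·0.4803 = 33.88 g (target 33.88 g)
  ZrO2: 15.31·0.6709 = 10.27 g (target 10.27 g)
  SiO2: 70.53·0.5166 + 113.4·0.6336 + 15.31·0.3281 = 113.3 g (target 113.3 g)
  TiO2: 4.058·0.9899 = 4.017 g (target 4.018 g)
  MgO: 34.47·0.9850 + 113.4·0.3158 = 69.76 g (target 69.78 g)
  PbO: 18.73·0.9990 = 18.71 g (target 18.71 g)
Glass mass check: whole batch net of LOI = 249.9 g (the Σ of target masses is 250.0 g; stated basis 250.0 g — deltas are rounding alone).
Summing the batch: Σ batch = 256.5 g; the LOI term Σ batch·LOI equals 6.549 g; the yield ratio, glass ÷ batch: 97.45%.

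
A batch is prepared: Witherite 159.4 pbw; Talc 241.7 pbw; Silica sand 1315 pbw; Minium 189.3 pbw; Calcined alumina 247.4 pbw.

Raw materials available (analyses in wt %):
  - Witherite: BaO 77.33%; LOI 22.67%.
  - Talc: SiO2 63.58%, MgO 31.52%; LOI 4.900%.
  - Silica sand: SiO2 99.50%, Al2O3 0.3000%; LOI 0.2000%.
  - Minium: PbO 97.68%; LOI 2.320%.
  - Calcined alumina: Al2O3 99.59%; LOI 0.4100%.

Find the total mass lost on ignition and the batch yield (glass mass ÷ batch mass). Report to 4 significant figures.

The working math runs at full precision through every step — intermediates appear, rounded to 4 significant digits, as written. A single rounding finalizes each reported value — all derived quantities are re-derived from the batch weights on 2097 pbw of glass at full float precision (the yield, ignition loss, five oxide percentages, glass mass, totals) as set out in the problem or the answer.
Ignition loss by material:
  Witherite: 159.4 × 0.2267 = 36.14 pbw
  Talc: 241.7 × 0.04900 = 11.84 pbw
  Silica sand: 1315 × 0.002000 = 2.630 pbw
  Minium: 189.3 × 0.02320 = 4.392 pbw
  Calcined alumina: 247.4 × 0.004100 = 1.014 pbw
Total LOI = 56.02 pbw
Glass = batch − LOI = 2153 − 56.02 = 2097 pbw

LOI loss = 56.02 pbw; glass = 2097 pbw; yield = 97.40%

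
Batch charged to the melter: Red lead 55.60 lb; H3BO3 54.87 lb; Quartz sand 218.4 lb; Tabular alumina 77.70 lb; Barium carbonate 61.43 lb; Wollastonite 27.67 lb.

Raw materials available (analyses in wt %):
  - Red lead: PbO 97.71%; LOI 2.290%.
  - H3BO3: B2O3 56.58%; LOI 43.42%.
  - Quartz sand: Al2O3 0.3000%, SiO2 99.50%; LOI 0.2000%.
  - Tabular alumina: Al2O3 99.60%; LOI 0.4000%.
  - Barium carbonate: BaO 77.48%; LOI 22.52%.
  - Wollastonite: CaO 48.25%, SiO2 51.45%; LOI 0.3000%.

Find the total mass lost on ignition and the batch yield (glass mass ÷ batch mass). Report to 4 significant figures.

LOI loss = 39.76 lb; glass = 455.9 lb; yield = 91.98%

Values along the way are rounded to 4 significant figures as shown — each numeric step maintains exact precision at each step; every reported value takes a single rounding — derived quantities (net glass mass, totals, LOI, yield, six oxide percentages) are carried from the weighed amounts at 455.9 lb of glass in full precision exactly as shown in problem or answer.
LOI of each material in turn:
  Red lead: 55.60 × 0.02290 = 1.273 lb
  H3BO3: 54.87 × 0.4342 = 23.82 lb
  Quartz sand: 218.4 × 0.002000 = 0.4368 lb
  Tabular alumina: 77.70 × 0.004000 = 0.3108 lb
  Barium carbonate: 61.43 × 0.2252 = 13.83 lb
  Wollastonite: 27.67 × 0.003000 = 0.08301 lb
Total LOI = 39.76 lb
Glass = batch − LOI = 495.7 − 39.76 = 455.9 lb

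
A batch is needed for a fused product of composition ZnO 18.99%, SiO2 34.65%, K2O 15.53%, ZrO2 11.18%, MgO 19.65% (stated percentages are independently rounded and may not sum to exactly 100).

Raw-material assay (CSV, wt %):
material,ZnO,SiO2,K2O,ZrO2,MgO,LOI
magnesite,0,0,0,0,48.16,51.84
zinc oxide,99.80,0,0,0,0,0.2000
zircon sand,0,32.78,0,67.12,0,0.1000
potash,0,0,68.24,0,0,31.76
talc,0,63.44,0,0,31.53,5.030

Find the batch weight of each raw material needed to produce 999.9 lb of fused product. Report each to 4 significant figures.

Batch per 999.9 lb fused product:
  magnesite: 106.8 lb
  zinc oxide: 190.3 lb
  zircon sand: 166.6 lb
  potash: 227.6 lb
  talc: 460.1 lb
Total batch = 1151 lb; LOI loss = 151.3 lb; yield = 86.86%

All arithmetic runs at full float precision through every step — working values are printed (rounded to four significant digits) in the printout. Every reported figure is rounded only once — derived quantities (the five compositions, yield, net glass mass, LOI, totals) are re-derived in full precision from the weighed amounts per 999.9 lb of glass, exactly as printed in problem or answer.
Oxide mass targets, per 999.9 lb fused product:
  ZnO: 18.99% × 999.9 = 189.9 lb
  SiO2: 34.65% × 999.9 = 346.5 lb
  K2O: 15.53% × 999.9 = 155.3 lb
  ZrO2: 11.18% × 999.9 = 111.8 lb
  MgO: 19.65% × 999.9 = 196.5 lb
Sums-versus-targets review per the reported batch figures, at the basis given (target by target, the sums agree inside rounding margins):
  ZnO: 190.3·0.9980 = 189.9 lb (target 189.9 lb)
  SiO2: 166.6·0.3278 + 460.1·0.6344 = 346.5 lb (target 346.5 lb)
  K2O: 227.6·0.6824 = 155.3 lb (target 155.3 lb)
  ZrO2: 166.6·0.6712 = 111.8 lb (target 111.8 lb)
  MgO: 106.8·0.4816 + 460.1·0.3153 = 196.5 lb (target 196.5 lb)
Auditing the glass mass value: batch total minus LOI = 1000 lb (summing oxide targets gives 999.9 lb; against the stated basis, 999.9 lb — differing by rounding only).
Batch grand total — Σ batch = 1151 lb; ignition loss, Σ(batch × LOI) = 151.3 lb; glass ÷ batch gives a yield of 86.86%.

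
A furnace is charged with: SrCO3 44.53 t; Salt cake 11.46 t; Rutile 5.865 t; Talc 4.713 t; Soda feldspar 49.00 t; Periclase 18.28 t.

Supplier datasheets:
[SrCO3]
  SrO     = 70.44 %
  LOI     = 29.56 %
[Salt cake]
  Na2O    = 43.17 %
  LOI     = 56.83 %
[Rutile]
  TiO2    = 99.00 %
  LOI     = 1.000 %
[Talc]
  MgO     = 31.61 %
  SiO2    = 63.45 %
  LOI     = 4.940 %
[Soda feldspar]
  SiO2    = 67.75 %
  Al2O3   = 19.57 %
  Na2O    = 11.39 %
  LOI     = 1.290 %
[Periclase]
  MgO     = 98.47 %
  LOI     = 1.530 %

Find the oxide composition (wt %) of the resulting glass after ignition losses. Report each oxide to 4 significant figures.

Glass mass = 113.0 t (batch 133.8 − LOI 20.88).
Composition: MgO 17.25%, SrO 27.77%, SiO2 32.03%, TiO2 5.140%, Al2O3 8.488%, Na2O 9.320%

In-progress results are shown (rounded to four significant digits) in the printout. Every computation runs at full float precision in all steps. Every reported result undergoes a single rounding — all derived quantities are rebuilt from the batch weights per 113.0 t of glass in full precision (the six compositions, glass mass, ignition loss, the totals, the yield) exactly as printed in problem or answer.
Oxide-by-oxide delivered mass:
  MgO: 4.713·0.3161 + 18.28·0.9847 = 19.49 t
  SrO: 44.53·0.7044 = 31.37 t
  SiO2: 4.713·0.6345 + 49.00·0.6775 = 36.19 t
  TiO2: 5.865·0.9900 = 5.806 t
  Al2O3: 49.00·0.1957 = 9.589 t
  Na2O: 11.46·0.4317 + 49.00·0.1139 = 10.53 t
LOI: 44.53·0.2956 + 11.46·0.5683 + 5.865·0.01000 + 4.713·0.04940 + 49.00·0.01290 + 18.28·0.01530 = 20.88 t
The glass mass, total less LOI, = 133.8 − 20.88 = 113.0 t (= the summed oxide contributions)
wt %: oxide over glass, times 100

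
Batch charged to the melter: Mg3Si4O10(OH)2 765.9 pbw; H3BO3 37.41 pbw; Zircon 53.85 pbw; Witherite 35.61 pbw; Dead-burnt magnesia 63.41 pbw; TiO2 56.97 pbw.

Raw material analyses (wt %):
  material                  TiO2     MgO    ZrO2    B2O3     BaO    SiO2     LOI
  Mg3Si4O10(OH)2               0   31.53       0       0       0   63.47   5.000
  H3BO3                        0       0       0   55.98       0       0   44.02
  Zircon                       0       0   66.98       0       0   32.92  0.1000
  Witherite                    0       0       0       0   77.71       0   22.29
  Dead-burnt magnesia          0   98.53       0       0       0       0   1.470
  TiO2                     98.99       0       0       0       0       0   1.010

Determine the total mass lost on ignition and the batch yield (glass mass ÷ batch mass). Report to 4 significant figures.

Each numeric step keeps exact precision throughout. Values along the way are printed with 4-significant-digit rounding at each printed step — a single rounding completes every reported figure — the derived quantities, including the yield, LOI, totals, net glass mass, the six compositions, are recomputed from the batch weights on 948.9 pbw of glass in exact precision as written in the problem or the answer.
Loss on ignition, line by line:
  Mg3Si4O10(OH)2: 765.9 × 0.05000 = 38.30 pbw
  H3BO3: 37.41 × 0.4402 = 16.47 pbw
  Zircon: 53.85 × 0.001000 = 0.05385 pbw
  Witherite: 35.61 × 0.2229 = 7.937 pbw
  Dead-burnt magnesia: 63.41 × 0.01470 = 0.9321 pbw
  TiO2: 56.97 × 0.01010 = 0.5754 pbw
Total LOI = 64.26 pbw
Glass = batch − LOI = 1013 − 64.26 = 948.9 pbw

LOI loss = 64.26 pbw; glass = 948.9 pbw; yield = 93.66%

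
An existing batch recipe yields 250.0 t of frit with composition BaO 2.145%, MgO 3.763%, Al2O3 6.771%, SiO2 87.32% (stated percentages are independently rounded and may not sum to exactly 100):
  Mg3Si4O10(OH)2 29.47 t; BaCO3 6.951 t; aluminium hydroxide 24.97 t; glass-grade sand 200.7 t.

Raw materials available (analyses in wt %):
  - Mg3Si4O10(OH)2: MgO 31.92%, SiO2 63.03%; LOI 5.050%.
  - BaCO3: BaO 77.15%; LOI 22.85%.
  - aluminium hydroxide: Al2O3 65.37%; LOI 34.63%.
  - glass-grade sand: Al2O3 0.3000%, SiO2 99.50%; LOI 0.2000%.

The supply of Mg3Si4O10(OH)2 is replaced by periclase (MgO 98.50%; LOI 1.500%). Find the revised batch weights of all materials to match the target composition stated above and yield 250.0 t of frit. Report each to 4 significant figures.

Each numeric step runs at exact precision at each step; mid-chain values appear rounded to four significant digits between the steps; each reported value is rounded exactly once. Derived quantities are computed using the weight values on 250.0 t of glass in full precision (ignition loss, the yield, net glass mass, the totals, four oxide percentages), exactly as shown in the problem or answer text.
Oxide-by-oxide targets in 250.0 t frit:
  BaO: 2.145% × 250.0 = 5.362 t
  MgO: 3.763% × 250.0 = 9.408 t
  Al2O3: 6.771% × 250.0 = 16.93 t
  SiO2: 87.32% × 250.0 = 218.3 t
Mass-balance tally per oxide from the weights as reported, for the quoted basis mass (oxide sums agree with the targets net of answer rounding effects):
  BaO: 6.951·0.7715 = 5.363 t (target 5.362 t)
  MgO: 9.551·0.9850 = 9.408 t (target 9.408 t)
  Al2O3: 24.89·0.6537 + 219.4·0.003000 = 16.93 t (target 16.93 t)
  SiO2: 219.4·0.9950 = 218.3 t (target 218.3 t)
Glass-mass bookkeeping: batch Σ − ignition loss = 250.0 t (the Σ of target masses is 250.0 t; stated basis 250.0 t — gaps are rounding artifacts).
Summing the batch: Σ batch = 260.8 t; loss to ignition Σ batch·LOI = 10.79 t; the yield ratio, glass ÷ batch: 95.86%.

Revised batch per 250.0 t frit:
  periclase: 9.551 t
  BaCO3: 6.951 t
  aluminium hydroxide: 24.89 t
  glass-grade sand: 219.4 t
Total batch = 260.8 t; LOI loss = 10.79 t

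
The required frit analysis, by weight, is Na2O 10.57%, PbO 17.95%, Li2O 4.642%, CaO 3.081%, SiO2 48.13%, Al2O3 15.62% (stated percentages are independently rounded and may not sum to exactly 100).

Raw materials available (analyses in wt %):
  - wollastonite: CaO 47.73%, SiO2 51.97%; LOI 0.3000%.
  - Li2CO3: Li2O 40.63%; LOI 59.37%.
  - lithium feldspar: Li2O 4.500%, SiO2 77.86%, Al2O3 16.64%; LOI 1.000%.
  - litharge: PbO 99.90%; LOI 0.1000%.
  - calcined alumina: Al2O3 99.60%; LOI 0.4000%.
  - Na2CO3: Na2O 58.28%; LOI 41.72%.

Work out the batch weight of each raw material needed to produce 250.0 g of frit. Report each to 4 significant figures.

Exact precision is maintained through the solve; working values are printed rounded to 4 significant figures when written out. A single rounding completes every reported number — all derived quantities, including LOI, the totals, the yield, six oxide percentages, glass mass, are carried starting from the weights at 250.0 g of glass in full precision as they appear in the question or the answer.
Oxide mass targets, per 250.0 g frit:
  Na2O: 10.57% × 250.0 = 26.42 g
  PbO: 17.95% × 250.0 = 44.88 g
  Li2O: 4.642% × 250.0 = 11.60 g
  CaO: 3.081% × 250.0 = 7.702 g
  SiO2: 48.13% × 250.0 = 120.3 g
  Al2O3: 15.62% × 250.0 = 39.05 g
Checking each oxide sum working from each reported weight, versus the basis set out (target by target, the sums agree exact up to rounding of places):
  Na2O: 45.34·0.5828 = 26.42 g (target 26.42 g)
  PbO: 44.92·0.9990 = 44.88 g (target 44.88 g)
  Li2O: 12.64·0.4063 + 143.8·0.04500 = 11.61 g (target 11.60 g)
  CaO: 16.14·0.4773 = 7.704 g (target 7.702 g)
  SiO2: 16.14·0.5197 + 143.8·0.7786 = 120.4 g (target 120.3 g)
  Al2O3: 143.8·0.1664 + 15.19·0.9960 = 39.06 g (target 39.05 g)
Auditing the glass mass value: the batch minus its LOI: 250.0 g (per-oxide target masses sum to 250.0 g; the stated basis being 250.0 g — gaps are rounding artifacts).
Batch grand total — Σ batch = 278.0 g; Σ batch·LOI gives LOI loss = 28.01 g; as yield: glass ÷ batch → 89.92%.

Batch per 250.0 g frit:
  wollastonite: 16.14 g
  Li2CO3: 12.64 g
  lithium feldspar: 143.8 g
  litharge: 44.92 g
  calcined alumina: 15.19 g
  Na2CO3: 45.34 g
Total batch = 278.0 g; LOI loss = 28.01 g; yield = 89.92%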